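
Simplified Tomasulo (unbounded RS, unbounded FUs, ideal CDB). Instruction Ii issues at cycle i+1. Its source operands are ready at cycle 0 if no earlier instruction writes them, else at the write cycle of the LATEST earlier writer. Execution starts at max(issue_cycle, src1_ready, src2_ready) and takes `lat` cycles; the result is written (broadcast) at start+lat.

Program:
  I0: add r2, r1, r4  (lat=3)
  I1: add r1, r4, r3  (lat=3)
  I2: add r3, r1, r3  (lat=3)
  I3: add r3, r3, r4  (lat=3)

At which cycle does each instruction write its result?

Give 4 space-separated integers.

Answer: 4 5 8 11

Derivation:
I0 add r2: issue@1 deps=(None,None) exec_start@1 write@4
I1 add r1: issue@2 deps=(None,None) exec_start@2 write@5
I2 add r3: issue@3 deps=(1,None) exec_start@5 write@8
I3 add r3: issue@4 deps=(2,None) exec_start@8 write@11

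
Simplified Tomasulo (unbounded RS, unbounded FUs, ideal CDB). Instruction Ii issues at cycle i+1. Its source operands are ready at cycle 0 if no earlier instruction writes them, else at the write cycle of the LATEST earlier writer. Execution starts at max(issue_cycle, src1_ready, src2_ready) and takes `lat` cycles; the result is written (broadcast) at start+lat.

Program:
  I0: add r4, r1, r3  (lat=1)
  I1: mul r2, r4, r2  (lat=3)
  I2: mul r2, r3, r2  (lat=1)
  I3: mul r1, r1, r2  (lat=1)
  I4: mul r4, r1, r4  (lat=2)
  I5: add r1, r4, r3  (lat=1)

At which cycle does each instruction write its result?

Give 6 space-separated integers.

I0 add r4: issue@1 deps=(None,None) exec_start@1 write@2
I1 mul r2: issue@2 deps=(0,None) exec_start@2 write@5
I2 mul r2: issue@3 deps=(None,1) exec_start@5 write@6
I3 mul r1: issue@4 deps=(None,2) exec_start@6 write@7
I4 mul r4: issue@5 deps=(3,0) exec_start@7 write@9
I5 add r1: issue@6 deps=(4,None) exec_start@9 write@10

Answer: 2 5 6 7 9 10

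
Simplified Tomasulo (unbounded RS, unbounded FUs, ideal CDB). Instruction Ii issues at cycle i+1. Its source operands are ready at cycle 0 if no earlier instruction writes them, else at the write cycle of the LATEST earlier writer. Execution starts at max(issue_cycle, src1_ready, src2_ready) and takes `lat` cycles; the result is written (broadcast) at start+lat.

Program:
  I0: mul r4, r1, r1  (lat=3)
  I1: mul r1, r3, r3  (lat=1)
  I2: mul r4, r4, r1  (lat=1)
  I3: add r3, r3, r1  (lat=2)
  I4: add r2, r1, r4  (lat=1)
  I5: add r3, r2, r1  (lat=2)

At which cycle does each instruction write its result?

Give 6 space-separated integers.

Answer: 4 3 5 6 6 8

Derivation:
I0 mul r4: issue@1 deps=(None,None) exec_start@1 write@4
I1 mul r1: issue@2 deps=(None,None) exec_start@2 write@3
I2 mul r4: issue@3 deps=(0,1) exec_start@4 write@5
I3 add r3: issue@4 deps=(None,1) exec_start@4 write@6
I4 add r2: issue@5 deps=(1,2) exec_start@5 write@6
I5 add r3: issue@6 deps=(4,1) exec_start@6 write@8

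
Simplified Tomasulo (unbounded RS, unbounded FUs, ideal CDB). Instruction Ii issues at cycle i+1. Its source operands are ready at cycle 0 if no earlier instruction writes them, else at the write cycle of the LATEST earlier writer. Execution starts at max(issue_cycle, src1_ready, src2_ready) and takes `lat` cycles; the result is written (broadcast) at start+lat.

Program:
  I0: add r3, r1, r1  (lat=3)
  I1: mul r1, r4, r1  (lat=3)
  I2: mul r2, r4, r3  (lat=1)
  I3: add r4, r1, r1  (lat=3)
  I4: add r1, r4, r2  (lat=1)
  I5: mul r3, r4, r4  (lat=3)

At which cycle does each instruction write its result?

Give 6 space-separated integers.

Answer: 4 5 5 8 9 11

Derivation:
I0 add r3: issue@1 deps=(None,None) exec_start@1 write@4
I1 mul r1: issue@2 deps=(None,None) exec_start@2 write@5
I2 mul r2: issue@3 deps=(None,0) exec_start@4 write@5
I3 add r4: issue@4 deps=(1,1) exec_start@5 write@8
I4 add r1: issue@5 deps=(3,2) exec_start@8 write@9
I5 mul r3: issue@6 deps=(3,3) exec_start@8 write@11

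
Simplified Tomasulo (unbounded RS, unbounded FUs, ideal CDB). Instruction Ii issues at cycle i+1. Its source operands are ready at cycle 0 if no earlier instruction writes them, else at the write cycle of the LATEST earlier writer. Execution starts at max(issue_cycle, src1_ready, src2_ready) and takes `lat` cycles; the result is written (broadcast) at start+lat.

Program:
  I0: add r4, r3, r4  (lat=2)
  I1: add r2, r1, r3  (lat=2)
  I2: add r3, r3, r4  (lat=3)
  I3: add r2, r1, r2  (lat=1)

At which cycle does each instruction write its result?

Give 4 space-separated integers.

I0 add r4: issue@1 deps=(None,None) exec_start@1 write@3
I1 add r2: issue@2 deps=(None,None) exec_start@2 write@4
I2 add r3: issue@3 deps=(None,0) exec_start@3 write@6
I3 add r2: issue@4 deps=(None,1) exec_start@4 write@5

Answer: 3 4 6 5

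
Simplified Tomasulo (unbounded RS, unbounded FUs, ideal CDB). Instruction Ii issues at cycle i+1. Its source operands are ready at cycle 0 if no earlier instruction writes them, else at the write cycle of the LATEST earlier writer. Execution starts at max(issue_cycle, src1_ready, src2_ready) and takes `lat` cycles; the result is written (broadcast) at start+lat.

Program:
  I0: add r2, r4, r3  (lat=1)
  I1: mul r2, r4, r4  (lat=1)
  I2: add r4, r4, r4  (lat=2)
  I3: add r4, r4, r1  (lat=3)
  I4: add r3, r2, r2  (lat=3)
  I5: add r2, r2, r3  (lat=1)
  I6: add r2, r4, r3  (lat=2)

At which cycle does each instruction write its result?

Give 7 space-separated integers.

Answer: 2 3 5 8 8 9 10

Derivation:
I0 add r2: issue@1 deps=(None,None) exec_start@1 write@2
I1 mul r2: issue@2 deps=(None,None) exec_start@2 write@3
I2 add r4: issue@3 deps=(None,None) exec_start@3 write@5
I3 add r4: issue@4 deps=(2,None) exec_start@5 write@8
I4 add r3: issue@5 deps=(1,1) exec_start@5 write@8
I5 add r2: issue@6 deps=(1,4) exec_start@8 write@9
I6 add r2: issue@7 deps=(3,4) exec_start@8 write@10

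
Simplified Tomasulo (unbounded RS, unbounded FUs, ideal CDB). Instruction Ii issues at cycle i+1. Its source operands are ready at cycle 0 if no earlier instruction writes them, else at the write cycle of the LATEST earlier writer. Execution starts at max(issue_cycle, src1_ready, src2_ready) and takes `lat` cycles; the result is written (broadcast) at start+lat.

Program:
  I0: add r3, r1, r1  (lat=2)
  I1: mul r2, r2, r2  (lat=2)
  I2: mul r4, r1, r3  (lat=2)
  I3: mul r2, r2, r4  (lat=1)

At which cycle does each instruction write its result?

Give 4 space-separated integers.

Answer: 3 4 5 6

Derivation:
I0 add r3: issue@1 deps=(None,None) exec_start@1 write@3
I1 mul r2: issue@2 deps=(None,None) exec_start@2 write@4
I2 mul r4: issue@3 deps=(None,0) exec_start@3 write@5
I3 mul r2: issue@4 deps=(1,2) exec_start@5 write@6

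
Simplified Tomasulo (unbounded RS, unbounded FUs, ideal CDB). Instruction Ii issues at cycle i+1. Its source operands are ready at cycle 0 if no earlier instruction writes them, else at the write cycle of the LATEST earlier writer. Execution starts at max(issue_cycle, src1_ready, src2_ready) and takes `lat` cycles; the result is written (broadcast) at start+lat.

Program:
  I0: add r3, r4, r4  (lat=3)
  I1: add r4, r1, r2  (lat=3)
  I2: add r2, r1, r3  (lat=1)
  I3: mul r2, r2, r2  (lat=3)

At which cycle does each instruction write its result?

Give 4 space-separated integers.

I0 add r3: issue@1 deps=(None,None) exec_start@1 write@4
I1 add r4: issue@2 deps=(None,None) exec_start@2 write@5
I2 add r2: issue@3 deps=(None,0) exec_start@4 write@5
I3 mul r2: issue@4 deps=(2,2) exec_start@5 write@8

Answer: 4 5 5 8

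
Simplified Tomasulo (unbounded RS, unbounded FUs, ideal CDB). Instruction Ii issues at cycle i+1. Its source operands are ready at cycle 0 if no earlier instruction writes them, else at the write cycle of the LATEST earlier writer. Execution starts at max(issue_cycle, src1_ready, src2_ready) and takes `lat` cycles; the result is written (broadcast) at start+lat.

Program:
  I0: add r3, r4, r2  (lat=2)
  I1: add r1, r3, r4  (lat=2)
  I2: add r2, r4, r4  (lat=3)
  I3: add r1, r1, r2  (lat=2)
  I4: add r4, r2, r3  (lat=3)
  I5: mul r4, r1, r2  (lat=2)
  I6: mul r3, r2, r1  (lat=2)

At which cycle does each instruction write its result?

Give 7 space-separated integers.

Answer: 3 5 6 8 9 10 10

Derivation:
I0 add r3: issue@1 deps=(None,None) exec_start@1 write@3
I1 add r1: issue@2 deps=(0,None) exec_start@3 write@5
I2 add r2: issue@3 deps=(None,None) exec_start@3 write@6
I3 add r1: issue@4 deps=(1,2) exec_start@6 write@8
I4 add r4: issue@5 deps=(2,0) exec_start@6 write@9
I5 mul r4: issue@6 deps=(3,2) exec_start@8 write@10
I6 mul r3: issue@7 deps=(2,3) exec_start@8 write@10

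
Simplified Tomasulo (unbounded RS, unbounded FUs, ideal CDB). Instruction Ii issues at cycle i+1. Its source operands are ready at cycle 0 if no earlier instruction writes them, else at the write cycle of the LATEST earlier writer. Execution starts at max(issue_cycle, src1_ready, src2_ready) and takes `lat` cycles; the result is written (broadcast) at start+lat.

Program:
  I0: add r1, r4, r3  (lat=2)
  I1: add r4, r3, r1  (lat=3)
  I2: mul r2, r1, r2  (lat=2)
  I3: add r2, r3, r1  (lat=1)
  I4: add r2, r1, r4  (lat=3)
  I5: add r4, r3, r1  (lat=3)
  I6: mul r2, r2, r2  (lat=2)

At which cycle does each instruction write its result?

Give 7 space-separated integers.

I0 add r1: issue@1 deps=(None,None) exec_start@1 write@3
I1 add r4: issue@2 deps=(None,0) exec_start@3 write@6
I2 mul r2: issue@3 deps=(0,None) exec_start@3 write@5
I3 add r2: issue@4 deps=(None,0) exec_start@4 write@5
I4 add r2: issue@5 deps=(0,1) exec_start@6 write@9
I5 add r4: issue@6 deps=(None,0) exec_start@6 write@9
I6 mul r2: issue@7 deps=(4,4) exec_start@9 write@11

Answer: 3 6 5 5 9 9 11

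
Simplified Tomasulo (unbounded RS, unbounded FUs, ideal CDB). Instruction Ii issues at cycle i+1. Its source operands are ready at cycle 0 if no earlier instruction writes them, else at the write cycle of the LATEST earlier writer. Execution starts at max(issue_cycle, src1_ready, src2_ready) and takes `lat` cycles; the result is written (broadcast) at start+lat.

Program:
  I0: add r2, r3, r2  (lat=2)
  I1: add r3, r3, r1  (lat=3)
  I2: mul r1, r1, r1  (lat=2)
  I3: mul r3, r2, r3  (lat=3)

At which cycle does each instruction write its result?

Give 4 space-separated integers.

Answer: 3 5 5 8

Derivation:
I0 add r2: issue@1 deps=(None,None) exec_start@1 write@3
I1 add r3: issue@2 deps=(None,None) exec_start@2 write@5
I2 mul r1: issue@3 deps=(None,None) exec_start@3 write@5
I3 mul r3: issue@4 deps=(0,1) exec_start@5 write@8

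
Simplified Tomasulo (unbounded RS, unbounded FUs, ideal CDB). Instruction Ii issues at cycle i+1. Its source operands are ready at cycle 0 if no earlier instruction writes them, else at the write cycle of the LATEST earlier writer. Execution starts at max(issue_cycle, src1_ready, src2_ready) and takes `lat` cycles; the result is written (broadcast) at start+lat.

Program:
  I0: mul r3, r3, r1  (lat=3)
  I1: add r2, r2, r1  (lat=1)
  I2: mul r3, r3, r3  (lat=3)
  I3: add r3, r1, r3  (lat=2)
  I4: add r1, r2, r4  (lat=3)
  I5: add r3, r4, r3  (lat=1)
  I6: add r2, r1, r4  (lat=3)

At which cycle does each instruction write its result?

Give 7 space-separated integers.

Answer: 4 3 7 9 8 10 11

Derivation:
I0 mul r3: issue@1 deps=(None,None) exec_start@1 write@4
I1 add r2: issue@2 deps=(None,None) exec_start@2 write@3
I2 mul r3: issue@3 deps=(0,0) exec_start@4 write@7
I3 add r3: issue@4 deps=(None,2) exec_start@7 write@9
I4 add r1: issue@5 deps=(1,None) exec_start@5 write@8
I5 add r3: issue@6 deps=(None,3) exec_start@9 write@10
I6 add r2: issue@7 deps=(4,None) exec_start@8 write@11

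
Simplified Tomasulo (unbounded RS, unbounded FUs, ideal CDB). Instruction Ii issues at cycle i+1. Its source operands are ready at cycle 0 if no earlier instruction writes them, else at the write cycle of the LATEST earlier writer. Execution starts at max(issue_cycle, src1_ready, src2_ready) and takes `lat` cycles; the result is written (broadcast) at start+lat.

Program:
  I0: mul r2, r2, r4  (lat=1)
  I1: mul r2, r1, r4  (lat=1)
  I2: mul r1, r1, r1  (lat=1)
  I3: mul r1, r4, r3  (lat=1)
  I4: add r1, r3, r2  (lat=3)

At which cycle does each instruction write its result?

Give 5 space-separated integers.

I0 mul r2: issue@1 deps=(None,None) exec_start@1 write@2
I1 mul r2: issue@2 deps=(None,None) exec_start@2 write@3
I2 mul r1: issue@3 deps=(None,None) exec_start@3 write@4
I3 mul r1: issue@4 deps=(None,None) exec_start@4 write@5
I4 add r1: issue@5 deps=(None,1) exec_start@5 write@8

Answer: 2 3 4 5 8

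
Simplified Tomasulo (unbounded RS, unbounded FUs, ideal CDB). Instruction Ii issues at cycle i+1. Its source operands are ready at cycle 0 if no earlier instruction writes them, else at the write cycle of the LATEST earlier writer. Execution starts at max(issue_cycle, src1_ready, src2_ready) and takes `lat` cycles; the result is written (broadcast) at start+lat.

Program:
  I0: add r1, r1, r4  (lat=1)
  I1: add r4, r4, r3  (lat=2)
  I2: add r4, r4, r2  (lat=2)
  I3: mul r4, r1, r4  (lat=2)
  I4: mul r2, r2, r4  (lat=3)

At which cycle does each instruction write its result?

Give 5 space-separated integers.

I0 add r1: issue@1 deps=(None,None) exec_start@1 write@2
I1 add r4: issue@2 deps=(None,None) exec_start@2 write@4
I2 add r4: issue@3 deps=(1,None) exec_start@4 write@6
I3 mul r4: issue@4 deps=(0,2) exec_start@6 write@8
I4 mul r2: issue@5 deps=(None,3) exec_start@8 write@11

Answer: 2 4 6 8 11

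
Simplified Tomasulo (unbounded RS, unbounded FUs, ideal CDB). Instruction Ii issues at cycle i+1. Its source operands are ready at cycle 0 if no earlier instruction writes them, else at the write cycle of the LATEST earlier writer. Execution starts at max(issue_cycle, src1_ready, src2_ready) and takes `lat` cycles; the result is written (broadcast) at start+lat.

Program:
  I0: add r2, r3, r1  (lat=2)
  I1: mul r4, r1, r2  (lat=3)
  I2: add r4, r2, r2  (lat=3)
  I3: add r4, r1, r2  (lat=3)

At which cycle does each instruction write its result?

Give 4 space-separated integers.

Answer: 3 6 6 7

Derivation:
I0 add r2: issue@1 deps=(None,None) exec_start@1 write@3
I1 mul r4: issue@2 deps=(None,0) exec_start@3 write@6
I2 add r4: issue@3 deps=(0,0) exec_start@3 write@6
I3 add r4: issue@4 deps=(None,0) exec_start@4 write@7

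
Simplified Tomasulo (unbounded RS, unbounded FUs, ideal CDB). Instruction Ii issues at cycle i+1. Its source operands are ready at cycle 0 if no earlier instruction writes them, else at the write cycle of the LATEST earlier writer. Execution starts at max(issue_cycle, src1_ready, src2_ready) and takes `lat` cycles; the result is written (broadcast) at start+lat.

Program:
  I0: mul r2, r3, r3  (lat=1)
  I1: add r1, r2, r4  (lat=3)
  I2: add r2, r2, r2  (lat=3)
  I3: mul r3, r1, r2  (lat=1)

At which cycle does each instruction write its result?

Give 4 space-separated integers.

Answer: 2 5 6 7

Derivation:
I0 mul r2: issue@1 deps=(None,None) exec_start@1 write@2
I1 add r1: issue@2 deps=(0,None) exec_start@2 write@5
I2 add r2: issue@3 deps=(0,0) exec_start@3 write@6
I3 mul r3: issue@4 deps=(1,2) exec_start@6 write@7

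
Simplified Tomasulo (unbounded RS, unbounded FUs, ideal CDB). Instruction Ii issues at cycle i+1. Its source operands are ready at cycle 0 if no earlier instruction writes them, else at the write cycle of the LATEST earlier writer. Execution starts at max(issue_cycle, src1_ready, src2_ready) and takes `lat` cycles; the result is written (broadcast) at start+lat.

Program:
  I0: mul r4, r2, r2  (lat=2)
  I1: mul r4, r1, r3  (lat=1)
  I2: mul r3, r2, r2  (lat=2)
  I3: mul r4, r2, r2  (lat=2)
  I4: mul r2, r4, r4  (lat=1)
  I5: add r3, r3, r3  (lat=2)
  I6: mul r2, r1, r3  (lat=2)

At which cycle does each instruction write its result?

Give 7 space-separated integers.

I0 mul r4: issue@1 deps=(None,None) exec_start@1 write@3
I1 mul r4: issue@2 deps=(None,None) exec_start@2 write@3
I2 mul r3: issue@3 deps=(None,None) exec_start@3 write@5
I3 mul r4: issue@4 deps=(None,None) exec_start@4 write@6
I4 mul r2: issue@5 deps=(3,3) exec_start@6 write@7
I5 add r3: issue@6 deps=(2,2) exec_start@6 write@8
I6 mul r2: issue@7 deps=(None,5) exec_start@8 write@10

Answer: 3 3 5 6 7 8 10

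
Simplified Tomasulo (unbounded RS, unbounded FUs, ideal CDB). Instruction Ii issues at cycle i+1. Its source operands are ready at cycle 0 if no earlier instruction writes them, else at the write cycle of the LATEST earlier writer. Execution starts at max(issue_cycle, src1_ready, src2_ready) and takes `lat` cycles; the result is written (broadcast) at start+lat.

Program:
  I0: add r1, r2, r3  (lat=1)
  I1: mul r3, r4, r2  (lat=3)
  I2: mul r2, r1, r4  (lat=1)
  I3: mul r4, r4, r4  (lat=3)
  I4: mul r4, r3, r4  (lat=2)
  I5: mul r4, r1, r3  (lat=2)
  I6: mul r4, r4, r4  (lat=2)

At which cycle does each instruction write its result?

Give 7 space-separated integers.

I0 add r1: issue@1 deps=(None,None) exec_start@1 write@2
I1 mul r3: issue@2 deps=(None,None) exec_start@2 write@5
I2 mul r2: issue@3 deps=(0,None) exec_start@3 write@4
I3 mul r4: issue@4 deps=(None,None) exec_start@4 write@7
I4 mul r4: issue@5 deps=(1,3) exec_start@7 write@9
I5 mul r4: issue@6 deps=(0,1) exec_start@6 write@8
I6 mul r4: issue@7 deps=(5,5) exec_start@8 write@10

Answer: 2 5 4 7 9 8 10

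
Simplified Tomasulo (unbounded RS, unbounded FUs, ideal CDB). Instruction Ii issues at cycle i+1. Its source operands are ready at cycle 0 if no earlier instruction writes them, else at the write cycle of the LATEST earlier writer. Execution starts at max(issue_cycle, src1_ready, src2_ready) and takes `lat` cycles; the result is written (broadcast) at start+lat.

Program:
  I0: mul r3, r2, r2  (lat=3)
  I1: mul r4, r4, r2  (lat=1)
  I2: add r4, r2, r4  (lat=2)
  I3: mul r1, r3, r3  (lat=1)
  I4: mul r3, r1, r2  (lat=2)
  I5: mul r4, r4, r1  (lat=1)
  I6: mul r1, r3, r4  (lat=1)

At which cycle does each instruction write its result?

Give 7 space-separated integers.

I0 mul r3: issue@1 deps=(None,None) exec_start@1 write@4
I1 mul r4: issue@2 deps=(None,None) exec_start@2 write@3
I2 add r4: issue@3 deps=(None,1) exec_start@3 write@5
I3 mul r1: issue@4 deps=(0,0) exec_start@4 write@5
I4 mul r3: issue@5 deps=(3,None) exec_start@5 write@7
I5 mul r4: issue@6 deps=(2,3) exec_start@6 write@7
I6 mul r1: issue@7 deps=(4,5) exec_start@7 write@8

Answer: 4 3 5 5 7 7 8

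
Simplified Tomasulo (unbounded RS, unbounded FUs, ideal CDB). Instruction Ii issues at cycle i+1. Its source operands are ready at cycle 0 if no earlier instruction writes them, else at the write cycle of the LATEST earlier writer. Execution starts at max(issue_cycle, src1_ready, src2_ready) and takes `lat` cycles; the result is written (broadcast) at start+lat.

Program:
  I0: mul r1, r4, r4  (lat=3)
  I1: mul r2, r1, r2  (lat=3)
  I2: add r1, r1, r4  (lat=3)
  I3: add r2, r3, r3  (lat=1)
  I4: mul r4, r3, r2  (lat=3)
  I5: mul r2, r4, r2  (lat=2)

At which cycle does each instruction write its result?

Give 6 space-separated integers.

Answer: 4 7 7 5 8 10

Derivation:
I0 mul r1: issue@1 deps=(None,None) exec_start@1 write@4
I1 mul r2: issue@2 deps=(0,None) exec_start@4 write@7
I2 add r1: issue@3 deps=(0,None) exec_start@4 write@7
I3 add r2: issue@4 deps=(None,None) exec_start@4 write@5
I4 mul r4: issue@5 deps=(None,3) exec_start@5 write@8
I5 mul r2: issue@6 deps=(4,3) exec_start@8 write@10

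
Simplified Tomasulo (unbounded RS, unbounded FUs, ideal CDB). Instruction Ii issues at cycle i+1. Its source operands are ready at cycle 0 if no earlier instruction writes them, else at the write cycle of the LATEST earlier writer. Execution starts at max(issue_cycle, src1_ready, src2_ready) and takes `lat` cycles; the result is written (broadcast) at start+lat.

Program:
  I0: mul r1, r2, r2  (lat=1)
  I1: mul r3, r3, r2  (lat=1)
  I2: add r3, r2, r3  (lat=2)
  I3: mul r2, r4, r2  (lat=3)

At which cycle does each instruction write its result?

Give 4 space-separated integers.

I0 mul r1: issue@1 deps=(None,None) exec_start@1 write@2
I1 mul r3: issue@2 deps=(None,None) exec_start@2 write@3
I2 add r3: issue@3 deps=(None,1) exec_start@3 write@5
I3 mul r2: issue@4 deps=(None,None) exec_start@4 write@7

Answer: 2 3 5 7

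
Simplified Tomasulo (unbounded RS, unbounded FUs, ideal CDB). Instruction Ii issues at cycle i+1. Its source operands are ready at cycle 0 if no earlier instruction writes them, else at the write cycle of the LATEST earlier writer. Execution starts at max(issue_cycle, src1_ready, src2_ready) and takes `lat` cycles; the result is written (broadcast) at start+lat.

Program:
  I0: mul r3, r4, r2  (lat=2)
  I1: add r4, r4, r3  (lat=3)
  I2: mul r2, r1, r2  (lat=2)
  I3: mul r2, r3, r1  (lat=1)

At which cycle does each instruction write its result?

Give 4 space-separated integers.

Answer: 3 6 5 5

Derivation:
I0 mul r3: issue@1 deps=(None,None) exec_start@1 write@3
I1 add r4: issue@2 deps=(None,0) exec_start@3 write@6
I2 mul r2: issue@3 deps=(None,None) exec_start@3 write@5
I3 mul r2: issue@4 deps=(0,None) exec_start@4 write@5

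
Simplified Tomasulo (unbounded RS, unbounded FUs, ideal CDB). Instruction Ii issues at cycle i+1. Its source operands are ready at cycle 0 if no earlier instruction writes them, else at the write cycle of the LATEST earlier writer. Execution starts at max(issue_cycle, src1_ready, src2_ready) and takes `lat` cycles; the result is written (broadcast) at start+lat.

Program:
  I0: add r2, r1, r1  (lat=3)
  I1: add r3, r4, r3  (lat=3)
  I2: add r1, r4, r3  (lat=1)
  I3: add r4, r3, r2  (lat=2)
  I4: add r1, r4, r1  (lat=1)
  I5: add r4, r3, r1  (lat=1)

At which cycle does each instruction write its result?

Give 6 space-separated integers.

Answer: 4 5 6 7 8 9

Derivation:
I0 add r2: issue@1 deps=(None,None) exec_start@1 write@4
I1 add r3: issue@2 deps=(None,None) exec_start@2 write@5
I2 add r1: issue@3 deps=(None,1) exec_start@5 write@6
I3 add r4: issue@4 deps=(1,0) exec_start@5 write@7
I4 add r1: issue@5 deps=(3,2) exec_start@7 write@8
I5 add r4: issue@6 deps=(1,4) exec_start@8 write@9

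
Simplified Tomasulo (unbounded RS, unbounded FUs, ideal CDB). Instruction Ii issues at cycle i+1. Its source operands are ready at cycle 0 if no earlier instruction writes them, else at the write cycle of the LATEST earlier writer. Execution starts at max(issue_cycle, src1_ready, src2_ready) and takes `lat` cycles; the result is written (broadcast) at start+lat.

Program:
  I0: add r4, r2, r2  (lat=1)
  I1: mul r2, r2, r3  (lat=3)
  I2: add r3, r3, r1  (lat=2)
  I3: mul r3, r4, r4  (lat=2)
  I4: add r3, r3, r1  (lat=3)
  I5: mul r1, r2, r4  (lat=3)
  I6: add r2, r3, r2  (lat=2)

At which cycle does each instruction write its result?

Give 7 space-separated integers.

Answer: 2 5 5 6 9 9 11

Derivation:
I0 add r4: issue@1 deps=(None,None) exec_start@1 write@2
I1 mul r2: issue@2 deps=(None,None) exec_start@2 write@5
I2 add r3: issue@3 deps=(None,None) exec_start@3 write@5
I3 mul r3: issue@4 deps=(0,0) exec_start@4 write@6
I4 add r3: issue@5 deps=(3,None) exec_start@6 write@9
I5 mul r1: issue@6 deps=(1,0) exec_start@6 write@9
I6 add r2: issue@7 deps=(4,1) exec_start@9 write@11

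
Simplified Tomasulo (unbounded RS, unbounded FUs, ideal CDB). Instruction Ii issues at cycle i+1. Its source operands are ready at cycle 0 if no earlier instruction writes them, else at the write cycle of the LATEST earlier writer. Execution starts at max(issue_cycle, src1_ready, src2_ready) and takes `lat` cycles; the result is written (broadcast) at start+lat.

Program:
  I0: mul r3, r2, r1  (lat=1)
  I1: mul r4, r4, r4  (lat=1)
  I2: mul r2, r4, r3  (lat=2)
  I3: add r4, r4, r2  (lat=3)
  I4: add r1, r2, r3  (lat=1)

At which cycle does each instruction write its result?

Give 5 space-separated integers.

Answer: 2 3 5 8 6

Derivation:
I0 mul r3: issue@1 deps=(None,None) exec_start@1 write@2
I1 mul r4: issue@2 deps=(None,None) exec_start@2 write@3
I2 mul r2: issue@3 deps=(1,0) exec_start@3 write@5
I3 add r4: issue@4 deps=(1,2) exec_start@5 write@8
I4 add r1: issue@5 deps=(2,0) exec_start@5 write@6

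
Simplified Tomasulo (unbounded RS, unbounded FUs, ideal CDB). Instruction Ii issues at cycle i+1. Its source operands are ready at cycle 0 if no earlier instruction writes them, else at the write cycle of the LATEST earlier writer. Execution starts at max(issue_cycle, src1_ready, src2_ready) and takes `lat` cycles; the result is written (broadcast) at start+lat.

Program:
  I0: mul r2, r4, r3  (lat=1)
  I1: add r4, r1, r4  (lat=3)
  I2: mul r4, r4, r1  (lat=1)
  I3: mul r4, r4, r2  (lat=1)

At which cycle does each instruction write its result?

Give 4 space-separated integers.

Answer: 2 5 6 7

Derivation:
I0 mul r2: issue@1 deps=(None,None) exec_start@1 write@2
I1 add r4: issue@2 deps=(None,None) exec_start@2 write@5
I2 mul r4: issue@3 deps=(1,None) exec_start@5 write@6
I3 mul r4: issue@4 deps=(2,0) exec_start@6 write@7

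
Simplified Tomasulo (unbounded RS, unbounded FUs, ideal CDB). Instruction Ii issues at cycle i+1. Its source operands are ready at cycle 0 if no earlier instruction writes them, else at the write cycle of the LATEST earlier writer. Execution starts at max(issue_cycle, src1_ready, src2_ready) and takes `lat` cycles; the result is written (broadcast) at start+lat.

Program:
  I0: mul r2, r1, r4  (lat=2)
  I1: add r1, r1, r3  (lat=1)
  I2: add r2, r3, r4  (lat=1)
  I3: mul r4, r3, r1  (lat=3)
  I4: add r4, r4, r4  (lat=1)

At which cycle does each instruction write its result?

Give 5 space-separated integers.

I0 mul r2: issue@1 deps=(None,None) exec_start@1 write@3
I1 add r1: issue@2 deps=(None,None) exec_start@2 write@3
I2 add r2: issue@3 deps=(None,None) exec_start@3 write@4
I3 mul r4: issue@4 deps=(None,1) exec_start@4 write@7
I4 add r4: issue@5 deps=(3,3) exec_start@7 write@8

Answer: 3 3 4 7 8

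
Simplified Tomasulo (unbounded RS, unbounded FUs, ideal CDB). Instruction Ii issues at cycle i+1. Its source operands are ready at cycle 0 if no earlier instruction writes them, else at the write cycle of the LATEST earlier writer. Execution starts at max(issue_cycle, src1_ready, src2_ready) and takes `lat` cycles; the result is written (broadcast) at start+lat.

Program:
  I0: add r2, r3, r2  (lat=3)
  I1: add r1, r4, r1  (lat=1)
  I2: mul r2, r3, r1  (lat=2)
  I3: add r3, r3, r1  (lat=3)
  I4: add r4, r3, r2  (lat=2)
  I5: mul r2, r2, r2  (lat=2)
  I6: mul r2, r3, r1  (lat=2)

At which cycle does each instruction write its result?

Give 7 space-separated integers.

I0 add r2: issue@1 deps=(None,None) exec_start@1 write@4
I1 add r1: issue@2 deps=(None,None) exec_start@2 write@3
I2 mul r2: issue@3 deps=(None,1) exec_start@3 write@5
I3 add r3: issue@4 deps=(None,1) exec_start@4 write@7
I4 add r4: issue@5 deps=(3,2) exec_start@7 write@9
I5 mul r2: issue@6 deps=(2,2) exec_start@6 write@8
I6 mul r2: issue@7 deps=(3,1) exec_start@7 write@9

Answer: 4 3 5 7 9 8 9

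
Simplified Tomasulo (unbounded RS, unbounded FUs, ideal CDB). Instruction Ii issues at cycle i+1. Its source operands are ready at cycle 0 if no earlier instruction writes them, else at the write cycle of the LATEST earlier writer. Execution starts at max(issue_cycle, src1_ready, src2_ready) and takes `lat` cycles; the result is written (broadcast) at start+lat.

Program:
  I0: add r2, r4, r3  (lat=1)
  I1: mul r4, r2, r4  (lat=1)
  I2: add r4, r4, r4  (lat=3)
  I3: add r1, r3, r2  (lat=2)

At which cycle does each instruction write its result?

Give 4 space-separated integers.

I0 add r2: issue@1 deps=(None,None) exec_start@1 write@2
I1 mul r4: issue@2 deps=(0,None) exec_start@2 write@3
I2 add r4: issue@3 deps=(1,1) exec_start@3 write@6
I3 add r1: issue@4 deps=(None,0) exec_start@4 write@6

Answer: 2 3 6 6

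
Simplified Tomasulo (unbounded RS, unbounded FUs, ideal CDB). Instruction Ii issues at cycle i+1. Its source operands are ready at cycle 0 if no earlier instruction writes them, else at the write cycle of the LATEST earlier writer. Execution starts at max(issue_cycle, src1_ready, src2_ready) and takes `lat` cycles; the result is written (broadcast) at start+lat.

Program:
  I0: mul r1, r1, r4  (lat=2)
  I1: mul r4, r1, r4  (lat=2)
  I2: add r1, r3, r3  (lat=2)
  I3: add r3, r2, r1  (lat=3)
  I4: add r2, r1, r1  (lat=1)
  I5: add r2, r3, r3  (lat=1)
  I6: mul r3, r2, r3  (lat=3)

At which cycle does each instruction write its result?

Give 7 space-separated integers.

Answer: 3 5 5 8 6 9 12

Derivation:
I0 mul r1: issue@1 deps=(None,None) exec_start@1 write@3
I1 mul r4: issue@2 deps=(0,None) exec_start@3 write@5
I2 add r1: issue@3 deps=(None,None) exec_start@3 write@5
I3 add r3: issue@4 deps=(None,2) exec_start@5 write@8
I4 add r2: issue@5 deps=(2,2) exec_start@5 write@6
I5 add r2: issue@6 deps=(3,3) exec_start@8 write@9
I6 mul r3: issue@7 deps=(5,3) exec_start@9 write@12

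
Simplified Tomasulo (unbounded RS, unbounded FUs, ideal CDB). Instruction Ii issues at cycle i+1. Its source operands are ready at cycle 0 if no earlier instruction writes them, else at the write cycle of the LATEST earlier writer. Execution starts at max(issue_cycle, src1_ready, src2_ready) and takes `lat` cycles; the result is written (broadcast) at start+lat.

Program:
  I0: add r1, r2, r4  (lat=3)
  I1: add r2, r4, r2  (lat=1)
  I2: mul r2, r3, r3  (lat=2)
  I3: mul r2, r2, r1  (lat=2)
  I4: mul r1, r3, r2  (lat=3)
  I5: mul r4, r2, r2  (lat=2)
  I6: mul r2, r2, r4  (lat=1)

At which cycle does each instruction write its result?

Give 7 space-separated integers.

Answer: 4 3 5 7 10 9 10

Derivation:
I0 add r1: issue@1 deps=(None,None) exec_start@1 write@4
I1 add r2: issue@2 deps=(None,None) exec_start@2 write@3
I2 mul r2: issue@3 deps=(None,None) exec_start@3 write@5
I3 mul r2: issue@4 deps=(2,0) exec_start@5 write@7
I4 mul r1: issue@5 deps=(None,3) exec_start@7 write@10
I5 mul r4: issue@6 deps=(3,3) exec_start@7 write@9
I6 mul r2: issue@7 deps=(3,5) exec_start@9 write@10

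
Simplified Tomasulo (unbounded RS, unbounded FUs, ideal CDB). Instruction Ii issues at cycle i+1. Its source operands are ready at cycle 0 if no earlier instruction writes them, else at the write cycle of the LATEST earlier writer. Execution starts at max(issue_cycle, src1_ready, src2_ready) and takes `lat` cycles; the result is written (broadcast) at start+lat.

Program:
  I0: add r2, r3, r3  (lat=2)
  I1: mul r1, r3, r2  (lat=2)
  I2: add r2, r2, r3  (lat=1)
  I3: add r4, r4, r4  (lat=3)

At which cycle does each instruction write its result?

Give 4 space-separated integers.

I0 add r2: issue@1 deps=(None,None) exec_start@1 write@3
I1 mul r1: issue@2 deps=(None,0) exec_start@3 write@5
I2 add r2: issue@3 deps=(0,None) exec_start@3 write@4
I3 add r4: issue@4 deps=(None,None) exec_start@4 write@7

Answer: 3 5 4 7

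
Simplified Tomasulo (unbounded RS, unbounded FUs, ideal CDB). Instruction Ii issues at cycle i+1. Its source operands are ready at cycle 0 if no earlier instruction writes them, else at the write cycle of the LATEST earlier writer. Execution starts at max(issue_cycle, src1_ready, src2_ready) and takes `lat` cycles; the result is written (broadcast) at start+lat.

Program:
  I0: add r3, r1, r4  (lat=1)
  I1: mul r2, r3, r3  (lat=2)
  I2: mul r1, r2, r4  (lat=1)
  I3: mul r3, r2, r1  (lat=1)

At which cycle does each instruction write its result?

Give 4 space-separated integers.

Answer: 2 4 5 6

Derivation:
I0 add r3: issue@1 deps=(None,None) exec_start@1 write@2
I1 mul r2: issue@2 deps=(0,0) exec_start@2 write@4
I2 mul r1: issue@3 deps=(1,None) exec_start@4 write@5
I3 mul r3: issue@4 deps=(1,2) exec_start@5 write@6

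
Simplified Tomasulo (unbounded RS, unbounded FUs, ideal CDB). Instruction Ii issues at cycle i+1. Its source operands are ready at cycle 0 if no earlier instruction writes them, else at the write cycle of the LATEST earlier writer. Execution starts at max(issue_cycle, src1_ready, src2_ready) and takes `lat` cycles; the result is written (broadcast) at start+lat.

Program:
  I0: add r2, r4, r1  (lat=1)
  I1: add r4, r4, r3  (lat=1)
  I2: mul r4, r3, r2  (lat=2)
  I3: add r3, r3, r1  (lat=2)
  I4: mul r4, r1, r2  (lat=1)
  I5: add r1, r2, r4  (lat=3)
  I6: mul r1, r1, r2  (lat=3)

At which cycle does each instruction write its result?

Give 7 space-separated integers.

I0 add r2: issue@1 deps=(None,None) exec_start@1 write@2
I1 add r4: issue@2 deps=(None,None) exec_start@2 write@3
I2 mul r4: issue@3 deps=(None,0) exec_start@3 write@5
I3 add r3: issue@4 deps=(None,None) exec_start@4 write@6
I4 mul r4: issue@5 deps=(None,0) exec_start@5 write@6
I5 add r1: issue@6 deps=(0,4) exec_start@6 write@9
I6 mul r1: issue@7 deps=(5,0) exec_start@9 write@12

Answer: 2 3 5 6 6 9 12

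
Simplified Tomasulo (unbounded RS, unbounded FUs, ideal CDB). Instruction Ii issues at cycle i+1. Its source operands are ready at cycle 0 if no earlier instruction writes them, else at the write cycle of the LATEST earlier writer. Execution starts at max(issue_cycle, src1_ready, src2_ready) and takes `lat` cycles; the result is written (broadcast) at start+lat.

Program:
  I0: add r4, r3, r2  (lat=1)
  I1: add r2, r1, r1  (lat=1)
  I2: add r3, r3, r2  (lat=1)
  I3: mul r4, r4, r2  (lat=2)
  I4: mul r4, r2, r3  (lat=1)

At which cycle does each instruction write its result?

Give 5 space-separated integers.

I0 add r4: issue@1 deps=(None,None) exec_start@1 write@2
I1 add r2: issue@2 deps=(None,None) exec_start@2 write@3
I2 add r3: issue@3 deps=(None,1) exec_start@3 write@4
I3 mul r4: issue@4 deps=(0,1) exec_start@4 write@6
I4 mul r4: issue@5 deps=(1,2) exec_start@5 write@6

Answer: 2 3 4 6 6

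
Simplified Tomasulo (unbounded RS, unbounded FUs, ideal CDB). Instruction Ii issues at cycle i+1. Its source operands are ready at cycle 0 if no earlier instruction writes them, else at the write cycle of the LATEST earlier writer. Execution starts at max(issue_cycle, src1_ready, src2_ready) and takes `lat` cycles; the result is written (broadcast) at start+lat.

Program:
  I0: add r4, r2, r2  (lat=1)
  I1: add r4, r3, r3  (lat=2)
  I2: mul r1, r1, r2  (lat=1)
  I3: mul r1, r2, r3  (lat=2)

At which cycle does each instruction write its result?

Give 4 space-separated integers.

I0 add r4: issue@1 deps=(None,None) exec_start@1 write@2
I1 add r4: issue@2 deps=(None,None) exec_start@2 write@4
I2 mul r1: issue@3 deps=(None,None) exec_start@3 write@4
I3 mul r1: issue@4 deps=(None,None) exec_start@4 write@6

Answer: 2 4 4 6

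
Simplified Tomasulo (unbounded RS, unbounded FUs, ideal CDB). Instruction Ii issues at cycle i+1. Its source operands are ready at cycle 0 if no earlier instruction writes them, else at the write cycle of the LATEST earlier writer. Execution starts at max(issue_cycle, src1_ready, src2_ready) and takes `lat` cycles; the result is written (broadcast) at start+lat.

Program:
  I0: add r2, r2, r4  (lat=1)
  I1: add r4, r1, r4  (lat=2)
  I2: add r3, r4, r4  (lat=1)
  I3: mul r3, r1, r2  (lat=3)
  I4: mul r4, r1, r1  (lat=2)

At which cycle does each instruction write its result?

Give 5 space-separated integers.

I0 add r2: issue@1 deps=(None,None) exec_start@1 write@2
I1 add r4: issue@2 deps=(None,None) exec_start@2 write@4
I2 add r3: issue@3 deps=(1,1) exec_start@4 write@5
I3 mul r3: issue@4 deps=(None,0) exec_start@4 write@7
I4 mul r4: issue@5 deps=(None,None) exec_start@5 write@7

Answer: 2 4 5 7 7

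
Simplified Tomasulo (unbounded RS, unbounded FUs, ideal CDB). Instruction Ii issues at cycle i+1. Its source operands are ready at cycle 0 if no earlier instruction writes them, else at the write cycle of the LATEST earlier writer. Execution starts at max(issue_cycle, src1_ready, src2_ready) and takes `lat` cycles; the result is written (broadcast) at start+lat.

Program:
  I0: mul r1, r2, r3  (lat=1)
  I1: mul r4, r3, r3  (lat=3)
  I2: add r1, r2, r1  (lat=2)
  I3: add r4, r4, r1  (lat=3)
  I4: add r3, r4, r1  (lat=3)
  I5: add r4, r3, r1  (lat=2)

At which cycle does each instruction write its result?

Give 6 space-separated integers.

I0 mul r1: issue@1 deps=(None,None) exec_start@1 write@2
I1 mul r4: issue@2 deps=(None,None) exec_start@2 write@5
I2 add r1: issue@3 deps=(None,0) exec_start@3 write@5
I3 add r4: issue@4 deps=(1,2) exec_start@5 write@8
I4 add r3: issue@5 deps=(3,2) exec_start@8 write@11
I5 add r4: issue@6 deps=(4,2) exec_start@11 write@13

Answer: 2 5 5 8 11 13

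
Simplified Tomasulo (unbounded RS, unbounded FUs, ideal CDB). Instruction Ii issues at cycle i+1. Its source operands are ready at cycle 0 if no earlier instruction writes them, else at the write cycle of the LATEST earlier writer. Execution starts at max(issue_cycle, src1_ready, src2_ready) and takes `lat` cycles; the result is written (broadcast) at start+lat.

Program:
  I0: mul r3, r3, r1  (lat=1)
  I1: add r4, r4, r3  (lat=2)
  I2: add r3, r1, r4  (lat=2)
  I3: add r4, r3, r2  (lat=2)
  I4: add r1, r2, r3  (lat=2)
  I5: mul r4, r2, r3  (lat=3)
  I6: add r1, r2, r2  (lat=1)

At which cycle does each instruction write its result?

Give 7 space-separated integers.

I0 mul r3: issue@1 deps=(None,None) exec_start@1 write@2
I1 add r4: issue@2 deps=(None,0) exec_start@2 write@4
I2 add r3: issue@3 deps=(None,1) exec_start@4 write@6
I3 add r4: issue@4 deps=(2,None) exec_start@6 write@8
I4 add r1: issue@5 deps=(None,2) exec_start@6 write@8
I5 mul r4: issue@6 deps=(None,2) exec_start@6 write@9
I6 add r1: issue@7 deps=(None,None) exec_start@7 write@8

Answer: 2 4 6 8 8 9 8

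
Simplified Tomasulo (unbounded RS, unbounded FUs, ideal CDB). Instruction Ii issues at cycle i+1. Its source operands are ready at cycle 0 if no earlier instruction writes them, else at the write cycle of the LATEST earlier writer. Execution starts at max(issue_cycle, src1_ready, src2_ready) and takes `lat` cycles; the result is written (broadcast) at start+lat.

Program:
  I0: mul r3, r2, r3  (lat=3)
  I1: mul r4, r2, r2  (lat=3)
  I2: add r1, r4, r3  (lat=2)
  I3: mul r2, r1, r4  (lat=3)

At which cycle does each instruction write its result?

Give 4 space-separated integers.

I0 mul r3: issue@1 deps=(None,None) exec_start@1 write@4
I1 mul r4: issue@2 deps=(None,None) exec_start@2 write@5
I2 add r1: issue@3 deps=(1,0) exec_start@5 write@7
I3 mul r2: issue@4 deps=(2,1) exec_start@7 write@10

Answer: 4 5 7 10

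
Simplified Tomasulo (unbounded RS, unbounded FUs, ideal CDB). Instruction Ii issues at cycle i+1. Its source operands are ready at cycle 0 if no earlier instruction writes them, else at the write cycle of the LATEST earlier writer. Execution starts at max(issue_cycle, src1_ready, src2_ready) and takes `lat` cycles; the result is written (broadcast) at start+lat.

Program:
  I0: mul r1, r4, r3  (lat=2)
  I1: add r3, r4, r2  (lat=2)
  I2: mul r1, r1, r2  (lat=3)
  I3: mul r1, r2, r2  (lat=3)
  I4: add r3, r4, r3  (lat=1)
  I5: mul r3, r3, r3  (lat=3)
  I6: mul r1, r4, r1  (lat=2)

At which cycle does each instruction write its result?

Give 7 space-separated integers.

Answer: 3 4 6 7 6 9 9

Derivation:
I0 mul r1: issue@1 deps=(None,None) exec_start@1 write@3
I1 add r3: issue@2 deps=(None,None) exec_start@2 write@4
I2 mul r1: issue@3 deps=(0,None) exec_start@3 write@6
I3 mul r1: issue@4 deps=(None,None) exec_start@4 write@7
I4 add r3: issue@5 deps=(None,1) exec_start@5 write@6
I5 mul r3: issue@6 deps=(4,4) exec_start@6 write@9
I6 mul r1: issue@7 deps=(None,3) exec_start@7 write@9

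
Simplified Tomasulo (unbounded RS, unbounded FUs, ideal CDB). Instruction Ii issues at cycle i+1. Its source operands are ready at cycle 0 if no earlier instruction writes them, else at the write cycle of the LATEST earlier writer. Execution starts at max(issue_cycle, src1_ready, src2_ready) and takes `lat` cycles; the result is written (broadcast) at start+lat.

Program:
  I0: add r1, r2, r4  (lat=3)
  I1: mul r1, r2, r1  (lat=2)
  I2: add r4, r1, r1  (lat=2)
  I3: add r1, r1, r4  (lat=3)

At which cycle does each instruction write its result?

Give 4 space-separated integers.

Answer: 4 6 8 11

Derivation:
I0 add r1: issue@1 deps=(None,None) exec_start@1 write@4
I1 mul r1: issue@2 deps=(None,0) exec_start@4 write@6
I2 add r4: issue@3 deps=(1,1) exec_start@6 write@8
I3 add r1: issue@4 deps=(1,2) exec_start@8 write@11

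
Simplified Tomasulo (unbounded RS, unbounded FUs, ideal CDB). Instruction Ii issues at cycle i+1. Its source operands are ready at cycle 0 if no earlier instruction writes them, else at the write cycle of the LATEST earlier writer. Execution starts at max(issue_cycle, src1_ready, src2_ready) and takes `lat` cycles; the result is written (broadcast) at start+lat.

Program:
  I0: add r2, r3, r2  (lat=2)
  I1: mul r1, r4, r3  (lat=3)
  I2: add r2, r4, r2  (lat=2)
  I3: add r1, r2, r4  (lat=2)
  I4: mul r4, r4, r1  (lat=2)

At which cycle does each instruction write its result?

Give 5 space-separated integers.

I0 add r2: issue@1 deps=(None,None) exec_start@1 write@3
I1 mul r1: issue@2 deps=(None,None) exec_start@2 write@5
I2 add r2: issue@3 deps=(None,0) exec_start@3 write@5
I3 add r1: issue@4 deps=(2,None) exec_start@5 write@7
I4 mul r4: issue@5 deps=(None,3) exec_start@7 write@9

Answer: 3 5 5 7 9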